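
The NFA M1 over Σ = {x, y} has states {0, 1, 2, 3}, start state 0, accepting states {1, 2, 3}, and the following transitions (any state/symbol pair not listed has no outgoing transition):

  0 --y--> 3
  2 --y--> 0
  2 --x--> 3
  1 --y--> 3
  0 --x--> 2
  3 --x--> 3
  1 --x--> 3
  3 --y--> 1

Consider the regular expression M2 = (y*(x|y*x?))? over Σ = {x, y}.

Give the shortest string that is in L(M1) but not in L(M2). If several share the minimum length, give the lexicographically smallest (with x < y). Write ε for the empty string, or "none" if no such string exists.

xx

The string xx is accepted by M1 but not by M2.
No shorter string lies in the difference, and xx is the lexicographically first length-2 string in L(M1) \ L(M2).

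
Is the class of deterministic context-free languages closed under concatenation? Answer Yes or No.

No

Take L₁ = {ε, c} (finite, hence regular and DCFL) and L₂ = {c aⁿbⁿ : n≥0} ∪ {cc aⁿb²ⁿ : n≥0} (a DCFL: the number of leading c's tells the DPDA whether to pop one stack symbol per b or per two b's). Then L₁L₂ ∩ cca⁺b* = {cc aⁿbⁿ : n≥1} ∪ {cc aⁿb²ⁿ : n≥1}. If L₁L₂ were a DCFL, so would be this intersection with a regular set, and a DPDA for it started from its configuration after reading cc would accept {aⁿbⁿ : n≥1} ∪ {aⁿb²ⁿ : n≥1}, which no deterministic PDA accepts (a DPDA for it would have a single run on aⁿb²ⁿ, accepting after the prefix aⁿbⁿ and accepting again after n more b's; an ordinary PDA that simulates it on a's and b's and, at any moment when it is accepting, may switch to reading only a fresh letter d while feeding each d to the simulation as a b, would accept aⁱbʲdᵏ (k≥1) exactly when both aⁱbʲ and aⁱbʲ⁺ᵏ are in the language, i.e. its language intersected with the regular set a*b*d⁺ would be exactly {aⁿbⁿdⁿ : n≥1} — impossible, since context-free languages are closed under intersection with regular sets and {aⁿbⁿdⁿ} is not context-free). Hence L₁L₂ is not a DCFL.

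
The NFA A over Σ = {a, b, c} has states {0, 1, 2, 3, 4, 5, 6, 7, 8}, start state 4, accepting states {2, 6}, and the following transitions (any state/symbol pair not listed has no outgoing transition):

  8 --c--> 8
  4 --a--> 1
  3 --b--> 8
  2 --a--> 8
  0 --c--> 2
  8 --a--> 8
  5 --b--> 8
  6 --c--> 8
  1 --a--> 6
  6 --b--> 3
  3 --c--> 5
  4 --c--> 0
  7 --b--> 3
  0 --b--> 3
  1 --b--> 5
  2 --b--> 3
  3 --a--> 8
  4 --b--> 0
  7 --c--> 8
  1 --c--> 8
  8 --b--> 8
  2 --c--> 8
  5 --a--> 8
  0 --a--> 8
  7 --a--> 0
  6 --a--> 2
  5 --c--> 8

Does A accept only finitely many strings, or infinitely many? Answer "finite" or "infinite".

finite

The useful states (reachable from 4 and able to reach an accepting state) are {0, 1, 2, 4, 6}.
Restricted to these states the transition graph has no cycle, so every accepting path has bounded length and L is finite.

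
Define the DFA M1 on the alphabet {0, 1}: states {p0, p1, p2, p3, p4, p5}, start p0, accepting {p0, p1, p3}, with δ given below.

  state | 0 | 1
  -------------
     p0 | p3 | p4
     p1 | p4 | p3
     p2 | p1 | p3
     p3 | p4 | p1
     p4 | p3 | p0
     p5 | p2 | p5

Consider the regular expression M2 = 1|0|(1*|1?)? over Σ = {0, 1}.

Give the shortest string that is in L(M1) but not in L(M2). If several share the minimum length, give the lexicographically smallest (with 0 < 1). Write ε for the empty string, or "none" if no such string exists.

The string 01 is accepted by M1 but not by M2.
No shorter string lies in the difference, and 01 is the lexicographically first length-2 string in L(M1) \ L(M2).

01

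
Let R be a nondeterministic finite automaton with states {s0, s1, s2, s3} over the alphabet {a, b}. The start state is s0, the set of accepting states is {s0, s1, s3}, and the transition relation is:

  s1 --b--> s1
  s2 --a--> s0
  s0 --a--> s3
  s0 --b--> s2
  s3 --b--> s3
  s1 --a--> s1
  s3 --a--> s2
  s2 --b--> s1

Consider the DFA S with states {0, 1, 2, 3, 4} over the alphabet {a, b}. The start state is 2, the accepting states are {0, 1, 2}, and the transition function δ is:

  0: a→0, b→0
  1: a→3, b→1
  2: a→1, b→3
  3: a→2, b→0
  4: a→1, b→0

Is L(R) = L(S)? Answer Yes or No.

Yes

Exploring the product automaton R × S from the start pair (s0, 2), following both machines on each input symbol, reaches 4 state pairs: (s0, 2), (s3, 1), (s2, 3), (s1, 0).
R accepts in {s0, s1, s3} and S accepts in {0, 1, 2}. In every reachable pair the two components are either both accepting — (s0, 2), (s3, 1), (s1, 0) — or both non-accepting, so no string is accepted by exactly one of the machines: L(R) \ L(S) and L(S) \ L(R) are both empty.
Hence every string is accepted by R iff it is accepted by S, and the two languages coincide.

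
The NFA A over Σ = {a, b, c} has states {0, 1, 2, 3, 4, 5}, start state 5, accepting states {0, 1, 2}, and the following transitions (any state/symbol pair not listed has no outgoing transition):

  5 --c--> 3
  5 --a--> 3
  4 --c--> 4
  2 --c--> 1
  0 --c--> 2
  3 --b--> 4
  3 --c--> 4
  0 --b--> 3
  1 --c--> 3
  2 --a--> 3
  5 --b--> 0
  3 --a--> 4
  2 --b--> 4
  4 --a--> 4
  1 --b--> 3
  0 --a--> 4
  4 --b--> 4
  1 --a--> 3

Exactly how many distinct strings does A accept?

The useful subgraph on states {0, 1, 2, 5} is acyclic, so L(A) is finite; the longest accepting path visits 4 useful states, giving maximum string length 3.
Counting accepting paths from 5 by length: 1 of length 1, 1 of length 2, 1 of length 3. Total 3.

3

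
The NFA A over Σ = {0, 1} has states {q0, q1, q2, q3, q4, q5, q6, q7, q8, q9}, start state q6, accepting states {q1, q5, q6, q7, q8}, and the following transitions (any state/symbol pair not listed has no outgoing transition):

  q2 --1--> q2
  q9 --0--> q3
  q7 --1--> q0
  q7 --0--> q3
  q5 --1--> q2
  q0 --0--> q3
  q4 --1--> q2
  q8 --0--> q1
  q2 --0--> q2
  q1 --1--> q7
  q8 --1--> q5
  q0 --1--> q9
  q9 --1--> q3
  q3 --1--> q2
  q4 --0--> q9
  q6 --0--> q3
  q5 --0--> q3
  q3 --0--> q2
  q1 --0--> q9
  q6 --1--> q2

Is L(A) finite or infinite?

The useful states (reachable from q6 and able to reach an accepting state) are {q6}.
Restricted to these states the transition graph has no cycle, so every accepting path has bounded length and L is finite.

finite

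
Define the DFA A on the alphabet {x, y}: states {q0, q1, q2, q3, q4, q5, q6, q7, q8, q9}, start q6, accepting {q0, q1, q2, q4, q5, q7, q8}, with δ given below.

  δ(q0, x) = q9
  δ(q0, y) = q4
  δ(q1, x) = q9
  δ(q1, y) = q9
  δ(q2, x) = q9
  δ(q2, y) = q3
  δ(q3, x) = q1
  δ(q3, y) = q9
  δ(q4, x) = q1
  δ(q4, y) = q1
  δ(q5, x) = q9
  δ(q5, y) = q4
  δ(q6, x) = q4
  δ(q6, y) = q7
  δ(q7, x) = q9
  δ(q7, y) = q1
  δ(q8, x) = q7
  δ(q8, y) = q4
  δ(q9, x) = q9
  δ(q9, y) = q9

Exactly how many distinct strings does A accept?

The useful subgraph on states {q1, q4, q6, q7} is acyclic, so L(A) is finite; the longest accepting path visits 3 useful states, giving maximum string length 2.
Counting accepting paths from q6 by length: 2 of length 1, 3 of length 2. Total 5.

5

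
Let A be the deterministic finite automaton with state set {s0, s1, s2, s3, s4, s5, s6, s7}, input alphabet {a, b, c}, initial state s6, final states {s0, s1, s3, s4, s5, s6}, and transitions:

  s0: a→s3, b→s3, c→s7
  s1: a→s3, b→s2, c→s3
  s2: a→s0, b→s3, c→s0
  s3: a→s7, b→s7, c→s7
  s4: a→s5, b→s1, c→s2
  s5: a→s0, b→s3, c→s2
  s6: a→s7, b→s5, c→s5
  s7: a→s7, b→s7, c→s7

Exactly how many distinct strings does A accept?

The useful subgraph on states {s0, s2, s3, s5, s6} is acyclic, so L(A) is finite; the longest accepting path visits 5 useful states, giving maximum string length 4.
Counting accepting paths from s6 by length: 1 of length 0, 2 of length 1, 4 of length 2, 10 of length 3, 8 of length 4. Total 25.

25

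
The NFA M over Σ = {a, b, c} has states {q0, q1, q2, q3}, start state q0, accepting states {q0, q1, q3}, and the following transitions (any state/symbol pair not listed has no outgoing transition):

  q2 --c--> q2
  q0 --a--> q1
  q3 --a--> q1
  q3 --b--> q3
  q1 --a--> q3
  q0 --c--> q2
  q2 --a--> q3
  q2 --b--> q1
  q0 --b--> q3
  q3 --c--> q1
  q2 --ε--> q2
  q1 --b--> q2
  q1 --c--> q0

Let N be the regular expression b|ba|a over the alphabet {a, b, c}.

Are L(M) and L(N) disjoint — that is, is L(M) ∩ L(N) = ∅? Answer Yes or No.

The string a is accepted by both M and N.
Hence L(M) ∩ L(N) ≠ ∅.

No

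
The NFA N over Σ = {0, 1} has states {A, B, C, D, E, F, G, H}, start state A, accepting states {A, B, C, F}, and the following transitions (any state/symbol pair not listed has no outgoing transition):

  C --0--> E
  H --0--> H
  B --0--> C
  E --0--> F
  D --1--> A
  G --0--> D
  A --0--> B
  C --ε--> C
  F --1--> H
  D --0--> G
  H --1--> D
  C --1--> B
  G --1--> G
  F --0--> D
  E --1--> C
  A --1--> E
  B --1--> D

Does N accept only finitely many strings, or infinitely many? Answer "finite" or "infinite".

State B is reachable from the start and can reach an accepting state, and it lies on the cycle B → C → B.
Traversing that cycle any number of times yields accepted strings of unbounded length, so the language is infinite.

infinite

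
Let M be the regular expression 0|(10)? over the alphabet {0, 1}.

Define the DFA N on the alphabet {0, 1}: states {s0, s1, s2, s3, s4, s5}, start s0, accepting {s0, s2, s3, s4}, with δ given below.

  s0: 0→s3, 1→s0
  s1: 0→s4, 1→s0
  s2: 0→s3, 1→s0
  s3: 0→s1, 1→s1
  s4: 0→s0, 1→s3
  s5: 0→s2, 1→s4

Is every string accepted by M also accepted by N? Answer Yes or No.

Converting the expression M to a DFA (subset construction, then merging equivalent states) gives the minimal DFA with states {m0, m1, m2, m3}, start state m0, accepting states {m0, m1} and transitions m0: 0→m1, 1→m2; m1: 0→m3, 1→m3; m2: 0→m1, 1→m3; m3: 0→m3, 1→m3.
Exploring the product automaton M × N from the start pair (m0, s0), following both machines on each input symbol, reaches 7 state pairs: (m0, s0), (m1, s3), (m2, s0), (m3, s1), (m3, s0), (m3, s4), (m3, s3).
M accepts in {m0, m1} and N accepts in {s0, s2, s3, s4}. The reachable pairs whose M-component is accepting are (m0, s0), (m1, s3); in each of them the N-component is accepting too, so the product for L(M) \ L(N) (M-component accepting, N-component rejecting) has no reachable accepting pair and the difference is empty.
Hence every string in L(M) is also in L(N).

Yes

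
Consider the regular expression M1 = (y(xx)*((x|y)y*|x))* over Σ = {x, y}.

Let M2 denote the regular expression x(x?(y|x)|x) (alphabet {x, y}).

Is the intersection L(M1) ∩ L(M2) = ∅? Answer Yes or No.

Converting the expression M1 to a DFA (subset construction, then merging equivalent states) gives the minimal DFA with states {r0, r1, r2, r3, r4, r5}, start state r0, accepting states {r0, r3, r4, r5} and transitions r0: x→r1, y→r2; r1: x→r1, y→r1; r2: x→r3, y→r4; r3: x→r2, y→r5; r4: x→r1, y→r5; r5: x→r3, y→r5.
Converting the expression M2 to a DFA (subset construction, then merging equivalent states) gives the minimal DFA with states {t0, t1, t2, t3, t4}, start state t0, accepting states {t3, t4} and transitions t0: x→t1, y→t2; t1: x→t3, y→t4; t2: x→t2, y→t2; t3: x→t4, y→t4; t4: x→t2, y→t2.
Exploring the product automaton M1 × M2 from the start pair (r0, t0), following both machines on each input symbol, reaches 9 state pairs: (r0, t0), (r1, t1), (r2, t2), (r1, t3), (r1, t4), (r3, t2), (r4, t2), (r1, t2), (r5, t2).
M1 accepts in {r0, r3, r4, r5} and M2 accepts in {t3, t4}; no reachable pair has both components accepting, so no string drives both machines to acceptance simultaneously and L(M1) ∩ L(M2) = ∅.
So no string is accepted by both, and the intersection is empty.

Yes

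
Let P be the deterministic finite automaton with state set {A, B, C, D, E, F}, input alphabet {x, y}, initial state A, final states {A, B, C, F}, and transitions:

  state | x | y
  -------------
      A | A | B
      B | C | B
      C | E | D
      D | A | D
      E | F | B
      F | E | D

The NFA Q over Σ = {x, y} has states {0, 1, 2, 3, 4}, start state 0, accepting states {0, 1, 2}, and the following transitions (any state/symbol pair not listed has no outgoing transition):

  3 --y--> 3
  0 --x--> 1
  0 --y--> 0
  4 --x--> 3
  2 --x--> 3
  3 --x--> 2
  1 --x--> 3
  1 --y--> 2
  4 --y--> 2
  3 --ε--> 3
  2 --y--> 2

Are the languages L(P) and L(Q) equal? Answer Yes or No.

The string xx is accepted by P but rejected by Q.
So L(P) ≠ L(Q).

No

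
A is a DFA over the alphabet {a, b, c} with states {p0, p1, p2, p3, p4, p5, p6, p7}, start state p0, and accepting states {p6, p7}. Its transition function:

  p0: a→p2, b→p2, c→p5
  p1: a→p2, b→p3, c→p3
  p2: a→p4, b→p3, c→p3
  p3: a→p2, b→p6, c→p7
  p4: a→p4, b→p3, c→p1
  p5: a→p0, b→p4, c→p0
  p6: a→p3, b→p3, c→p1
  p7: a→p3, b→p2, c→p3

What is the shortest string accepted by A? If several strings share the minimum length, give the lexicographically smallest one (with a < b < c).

A breadth-first search from p0 reaches an accepting state first via the path p0 → p2 → p3 → p6 on input abb.
No string of length < 3 is accepted (BFS exhausts all shorter strings without reaching an accepting state), and abb is the lexicographically least accepting string of length 3.

abb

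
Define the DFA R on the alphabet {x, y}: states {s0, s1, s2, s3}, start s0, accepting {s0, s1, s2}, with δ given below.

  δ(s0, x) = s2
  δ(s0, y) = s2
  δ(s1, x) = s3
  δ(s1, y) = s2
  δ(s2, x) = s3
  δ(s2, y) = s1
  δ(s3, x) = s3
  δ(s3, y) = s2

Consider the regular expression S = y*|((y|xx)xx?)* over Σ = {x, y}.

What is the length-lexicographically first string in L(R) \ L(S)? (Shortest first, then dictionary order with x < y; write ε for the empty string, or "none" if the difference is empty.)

x

The string x is accepted by R but not by S.
No shorter string lies in the difference, and x is the lexicographically first length-1 string in L(R) \ L(S).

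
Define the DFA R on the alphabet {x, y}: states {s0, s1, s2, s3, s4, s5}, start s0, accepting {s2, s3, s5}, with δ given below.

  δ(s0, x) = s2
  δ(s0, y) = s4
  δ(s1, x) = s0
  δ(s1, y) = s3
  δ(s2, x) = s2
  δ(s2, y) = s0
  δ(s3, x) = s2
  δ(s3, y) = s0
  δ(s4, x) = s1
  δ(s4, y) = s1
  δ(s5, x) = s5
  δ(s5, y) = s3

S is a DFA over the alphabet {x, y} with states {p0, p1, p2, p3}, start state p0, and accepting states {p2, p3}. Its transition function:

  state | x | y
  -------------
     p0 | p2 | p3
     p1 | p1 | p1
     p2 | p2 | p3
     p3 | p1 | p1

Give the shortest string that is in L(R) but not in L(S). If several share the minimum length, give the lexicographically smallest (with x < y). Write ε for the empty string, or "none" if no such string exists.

The string xyx is accepted by R but not by S.
No shorter string lies in the difference, and xyx is the lexicographically first length-3 string in L(R) \ L(S).

xyx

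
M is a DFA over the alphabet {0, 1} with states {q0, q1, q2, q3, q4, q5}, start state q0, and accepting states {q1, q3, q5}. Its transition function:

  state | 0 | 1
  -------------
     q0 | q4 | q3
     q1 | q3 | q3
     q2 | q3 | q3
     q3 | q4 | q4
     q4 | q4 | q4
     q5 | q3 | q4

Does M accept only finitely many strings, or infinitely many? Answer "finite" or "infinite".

finite

The useful states (reachable from q0 and able to reach an accepting state) are {q0, q3}.
Restricted to these states the transition graph has no cycle, so every accepting path has bounded length and L is finite.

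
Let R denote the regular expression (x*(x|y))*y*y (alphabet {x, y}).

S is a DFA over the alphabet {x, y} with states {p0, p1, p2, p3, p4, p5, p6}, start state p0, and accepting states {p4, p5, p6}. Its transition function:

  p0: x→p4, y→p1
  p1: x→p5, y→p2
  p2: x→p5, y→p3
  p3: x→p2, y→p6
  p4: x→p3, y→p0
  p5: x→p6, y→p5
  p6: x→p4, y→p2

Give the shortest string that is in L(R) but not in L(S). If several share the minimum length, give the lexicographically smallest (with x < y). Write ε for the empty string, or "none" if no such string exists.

y

The string y is accepted by R but not by S.
No shorter string lies in the difference, and y is the lexicographically first length-1 string in L(R) \ L(S).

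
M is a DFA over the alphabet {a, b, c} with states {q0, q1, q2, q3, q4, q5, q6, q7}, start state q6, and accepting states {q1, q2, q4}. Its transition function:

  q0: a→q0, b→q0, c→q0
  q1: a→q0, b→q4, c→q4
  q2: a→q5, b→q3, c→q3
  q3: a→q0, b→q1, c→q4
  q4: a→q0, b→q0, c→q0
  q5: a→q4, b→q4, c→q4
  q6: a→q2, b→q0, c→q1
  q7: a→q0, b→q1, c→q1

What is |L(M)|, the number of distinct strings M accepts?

15

The useful subgraph on states {q1, q2, q3, q4, q5, q6} is acyclic, so L(M) is finite; the longest accepting path visits 5 useful states, giving maximum string length 4.
Counting accepting paths from q6 by length: 2 of length 1, 2 of length 2, 7 of length 3, 4 of length 4. Total 15.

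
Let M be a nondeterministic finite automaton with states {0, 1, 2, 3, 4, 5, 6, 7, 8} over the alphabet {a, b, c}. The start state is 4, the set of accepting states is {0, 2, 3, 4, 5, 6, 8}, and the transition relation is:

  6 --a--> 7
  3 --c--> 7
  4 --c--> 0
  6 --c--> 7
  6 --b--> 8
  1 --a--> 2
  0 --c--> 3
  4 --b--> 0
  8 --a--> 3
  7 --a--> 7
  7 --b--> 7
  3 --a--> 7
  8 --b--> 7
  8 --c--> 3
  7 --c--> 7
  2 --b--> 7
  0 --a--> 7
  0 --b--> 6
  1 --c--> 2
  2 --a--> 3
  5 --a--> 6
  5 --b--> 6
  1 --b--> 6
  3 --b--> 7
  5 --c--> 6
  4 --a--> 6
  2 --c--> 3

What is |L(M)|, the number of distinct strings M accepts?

The useful subgraph on states {0, 3, 4, 6, 8} is acyclic, so L(M) is finite; the longest accepting path visits 5 useful states, giving maximum string length 4.
Counting accepting paths from 4 by length: 1 of length 0, 3 of length 1, 5 of length 2, 4 of length 3, 4 of length 4. Total 17.

17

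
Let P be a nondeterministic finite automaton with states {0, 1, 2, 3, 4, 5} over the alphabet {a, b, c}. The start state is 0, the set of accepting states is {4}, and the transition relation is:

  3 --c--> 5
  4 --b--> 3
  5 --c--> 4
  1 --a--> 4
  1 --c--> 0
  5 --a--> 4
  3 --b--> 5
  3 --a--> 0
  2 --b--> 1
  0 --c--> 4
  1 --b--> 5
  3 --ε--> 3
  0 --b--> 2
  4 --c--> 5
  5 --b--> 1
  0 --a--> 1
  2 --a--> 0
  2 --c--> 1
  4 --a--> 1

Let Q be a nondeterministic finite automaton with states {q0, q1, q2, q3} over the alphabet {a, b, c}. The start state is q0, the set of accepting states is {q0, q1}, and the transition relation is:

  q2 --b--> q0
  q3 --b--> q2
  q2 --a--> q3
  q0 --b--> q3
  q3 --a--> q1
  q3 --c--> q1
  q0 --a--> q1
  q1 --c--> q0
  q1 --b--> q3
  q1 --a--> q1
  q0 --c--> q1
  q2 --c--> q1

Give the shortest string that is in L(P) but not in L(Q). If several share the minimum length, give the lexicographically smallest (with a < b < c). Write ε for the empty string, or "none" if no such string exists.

bba

The string bba is accepted by P but not by Q.
No shorter string lies in the difference, and bba is the lexicographically first length-3 string in L(P) \ L(Q).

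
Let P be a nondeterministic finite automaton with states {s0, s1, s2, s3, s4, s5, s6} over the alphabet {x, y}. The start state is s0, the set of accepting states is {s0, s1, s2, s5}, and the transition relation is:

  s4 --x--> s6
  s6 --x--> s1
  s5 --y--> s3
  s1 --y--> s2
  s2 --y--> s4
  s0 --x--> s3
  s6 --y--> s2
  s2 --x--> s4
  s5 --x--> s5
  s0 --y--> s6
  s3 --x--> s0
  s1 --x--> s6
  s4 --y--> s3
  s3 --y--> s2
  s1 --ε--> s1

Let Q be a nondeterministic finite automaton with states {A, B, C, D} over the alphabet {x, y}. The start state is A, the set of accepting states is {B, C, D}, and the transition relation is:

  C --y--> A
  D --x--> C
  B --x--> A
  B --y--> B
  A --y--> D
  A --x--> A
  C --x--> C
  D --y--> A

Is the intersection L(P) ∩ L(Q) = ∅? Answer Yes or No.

No

The string xy is accepted by both P and Q.
Hence L(P) ∩ L(Q) ≠ ∅.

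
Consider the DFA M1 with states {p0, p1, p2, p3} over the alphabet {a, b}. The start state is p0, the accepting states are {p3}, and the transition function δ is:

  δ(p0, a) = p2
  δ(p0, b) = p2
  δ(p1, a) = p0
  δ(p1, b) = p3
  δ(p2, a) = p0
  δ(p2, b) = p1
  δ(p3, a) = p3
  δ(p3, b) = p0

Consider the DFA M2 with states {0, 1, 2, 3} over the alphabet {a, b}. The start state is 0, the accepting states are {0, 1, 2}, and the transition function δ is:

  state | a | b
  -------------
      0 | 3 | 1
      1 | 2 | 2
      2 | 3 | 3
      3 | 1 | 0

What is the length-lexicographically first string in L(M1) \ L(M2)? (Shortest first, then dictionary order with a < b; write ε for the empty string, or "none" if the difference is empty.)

bbb

The string bbb is accepted by M1 but not by M2.
No shorter string lies in the difference, and bbb is the lexicographically first length-3 string in L(M1) \ L(M2).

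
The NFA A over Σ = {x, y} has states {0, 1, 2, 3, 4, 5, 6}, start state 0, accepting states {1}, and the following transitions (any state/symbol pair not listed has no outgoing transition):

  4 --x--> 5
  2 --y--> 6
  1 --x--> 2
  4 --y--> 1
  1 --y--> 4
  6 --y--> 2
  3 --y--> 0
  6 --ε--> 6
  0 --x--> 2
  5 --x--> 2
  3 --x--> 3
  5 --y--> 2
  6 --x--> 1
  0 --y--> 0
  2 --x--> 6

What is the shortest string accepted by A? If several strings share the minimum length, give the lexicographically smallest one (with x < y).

A breadth-first search from 0 reaches an accepting state first via the path 0 → 2 → 6 → 1 on input xxx.
No string of length < 3 is accepted (BFS exhausts all shorter strings without reaching an accepting state), and xxx is the lexicographically least accepting string of length 3.

xxx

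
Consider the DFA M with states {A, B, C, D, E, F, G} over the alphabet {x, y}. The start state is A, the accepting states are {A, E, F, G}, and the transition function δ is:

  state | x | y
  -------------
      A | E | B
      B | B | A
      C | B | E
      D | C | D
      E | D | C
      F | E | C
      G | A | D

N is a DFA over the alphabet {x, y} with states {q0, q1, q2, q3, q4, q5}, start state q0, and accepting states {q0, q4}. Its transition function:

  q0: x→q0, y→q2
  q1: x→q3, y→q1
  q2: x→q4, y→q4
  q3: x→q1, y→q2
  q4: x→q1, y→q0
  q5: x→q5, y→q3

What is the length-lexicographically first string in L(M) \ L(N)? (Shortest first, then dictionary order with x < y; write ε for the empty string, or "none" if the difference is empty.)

The string yyx is accepted by M but not by N.
No shorter string lies in the difference, and yyx is the lexicographically first length-3 string in L(M) \ L(N).

yyx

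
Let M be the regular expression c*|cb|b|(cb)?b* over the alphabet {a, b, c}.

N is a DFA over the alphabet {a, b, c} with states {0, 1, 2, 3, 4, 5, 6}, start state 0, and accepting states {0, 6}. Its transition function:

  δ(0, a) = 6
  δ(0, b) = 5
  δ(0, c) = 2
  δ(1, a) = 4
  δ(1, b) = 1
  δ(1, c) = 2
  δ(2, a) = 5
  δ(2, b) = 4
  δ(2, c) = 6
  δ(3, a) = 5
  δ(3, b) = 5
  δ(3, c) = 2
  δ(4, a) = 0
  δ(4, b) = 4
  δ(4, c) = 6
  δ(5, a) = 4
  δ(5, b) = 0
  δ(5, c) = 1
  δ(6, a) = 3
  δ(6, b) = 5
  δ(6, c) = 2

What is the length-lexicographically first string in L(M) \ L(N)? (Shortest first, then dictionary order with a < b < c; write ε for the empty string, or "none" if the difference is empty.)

The string b is accepted by M but not by N.
No shorter string lies in the difference, and b is the lexicographically first length-1 string in L(M) \ L(N).

b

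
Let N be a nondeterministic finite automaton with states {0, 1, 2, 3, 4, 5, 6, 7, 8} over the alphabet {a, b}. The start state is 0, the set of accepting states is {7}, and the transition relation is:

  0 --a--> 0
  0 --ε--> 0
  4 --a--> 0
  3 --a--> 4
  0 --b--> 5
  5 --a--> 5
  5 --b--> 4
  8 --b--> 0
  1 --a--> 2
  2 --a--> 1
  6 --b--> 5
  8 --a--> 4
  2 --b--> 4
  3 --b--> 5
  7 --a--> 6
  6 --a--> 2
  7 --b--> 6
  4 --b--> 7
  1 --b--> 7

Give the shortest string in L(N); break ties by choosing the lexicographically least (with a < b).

A breadth-first search from 0 reaches an accepting state first via the path 0 → 5 → 4 → 7 on input bbb.
No string of length < 3 is accepted (BFS exhausts all shorter strings without reaching an accepting state), and bbb is the lexicographically least accepting string of length 3.

bbb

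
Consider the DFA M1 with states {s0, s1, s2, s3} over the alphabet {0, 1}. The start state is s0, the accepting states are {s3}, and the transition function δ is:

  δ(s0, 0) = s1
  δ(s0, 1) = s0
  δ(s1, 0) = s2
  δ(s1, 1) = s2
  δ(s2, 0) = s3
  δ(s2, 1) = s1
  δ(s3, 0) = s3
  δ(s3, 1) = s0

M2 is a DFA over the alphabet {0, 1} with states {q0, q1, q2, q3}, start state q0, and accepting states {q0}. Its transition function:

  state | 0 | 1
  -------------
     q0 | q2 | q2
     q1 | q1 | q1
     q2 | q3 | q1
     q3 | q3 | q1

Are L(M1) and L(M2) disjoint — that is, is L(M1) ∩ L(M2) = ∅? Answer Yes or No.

Exploring the product automaton M1 × M2 from the start pair (s0, q0), following both machines on each input symbol, reaches 10 state pairs: (s0, q0), (s1, q2), (s0, q2), (s2, q3), (s2, q1), (s1, q3), (s0, q1), (s3, q3), (s1, q1), (s3, q1).
M1 accepts in {s3} and M2 accepts in {q0}; no reachable pair has both components accepting, so no string drives both machines to acceptance simultaneously and L(M1) ∩ L(M2) = ∅.
So no string is accepted by both, and the intersection is empty.

Yes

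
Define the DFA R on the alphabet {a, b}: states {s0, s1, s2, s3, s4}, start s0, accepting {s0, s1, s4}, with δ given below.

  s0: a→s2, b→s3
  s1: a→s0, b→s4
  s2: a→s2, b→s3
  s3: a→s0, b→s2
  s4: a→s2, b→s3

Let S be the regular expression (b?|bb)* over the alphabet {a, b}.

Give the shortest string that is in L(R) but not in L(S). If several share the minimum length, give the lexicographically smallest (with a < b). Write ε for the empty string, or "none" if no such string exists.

ba

The string ba is accepted by R but not by S.
No shorter string lies in the difference, and ba is the lexicographically first length-2 string in L(R) \ L(S).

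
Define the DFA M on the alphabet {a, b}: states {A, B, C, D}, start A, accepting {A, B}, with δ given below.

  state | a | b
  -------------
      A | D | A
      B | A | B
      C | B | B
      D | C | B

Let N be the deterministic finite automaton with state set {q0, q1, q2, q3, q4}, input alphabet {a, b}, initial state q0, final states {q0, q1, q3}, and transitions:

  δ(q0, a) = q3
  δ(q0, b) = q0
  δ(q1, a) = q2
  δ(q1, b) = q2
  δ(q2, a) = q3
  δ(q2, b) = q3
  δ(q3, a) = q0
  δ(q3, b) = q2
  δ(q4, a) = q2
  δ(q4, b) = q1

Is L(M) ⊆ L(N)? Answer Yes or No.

The string ab is in L(M) but not in L(N).
So L(M) ⊄ L(N).

No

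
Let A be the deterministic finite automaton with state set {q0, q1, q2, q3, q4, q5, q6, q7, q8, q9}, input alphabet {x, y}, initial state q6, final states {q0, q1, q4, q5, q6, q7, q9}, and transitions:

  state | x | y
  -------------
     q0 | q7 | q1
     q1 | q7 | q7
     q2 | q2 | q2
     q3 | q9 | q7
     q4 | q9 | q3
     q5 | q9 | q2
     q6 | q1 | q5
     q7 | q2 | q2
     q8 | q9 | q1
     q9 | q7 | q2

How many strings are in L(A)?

The useful subgraph on states {q1, q5, q6, q7, q9} is acyclic, so L(A) is finite; the longest accepting path visits 4 useful states, giving maximum string length 3.
Counting accepting paths from q6 by length: 1 of length 0, 2 of length 1, 3 of length 2, 1 of length 3. Total 7.

7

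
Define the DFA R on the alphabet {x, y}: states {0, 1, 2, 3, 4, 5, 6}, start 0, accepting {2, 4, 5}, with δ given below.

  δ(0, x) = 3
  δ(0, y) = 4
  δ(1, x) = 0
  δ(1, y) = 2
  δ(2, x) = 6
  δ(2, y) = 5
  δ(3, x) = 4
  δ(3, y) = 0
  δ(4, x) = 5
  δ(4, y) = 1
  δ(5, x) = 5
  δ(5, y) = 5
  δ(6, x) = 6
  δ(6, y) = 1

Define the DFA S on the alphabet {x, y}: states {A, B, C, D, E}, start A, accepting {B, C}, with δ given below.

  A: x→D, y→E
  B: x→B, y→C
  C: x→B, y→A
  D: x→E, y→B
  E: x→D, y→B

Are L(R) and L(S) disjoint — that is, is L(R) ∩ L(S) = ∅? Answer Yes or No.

No

The string xyy is accepted by both R and S.
Hence L(R) ∩ L(S) ≠ ∅.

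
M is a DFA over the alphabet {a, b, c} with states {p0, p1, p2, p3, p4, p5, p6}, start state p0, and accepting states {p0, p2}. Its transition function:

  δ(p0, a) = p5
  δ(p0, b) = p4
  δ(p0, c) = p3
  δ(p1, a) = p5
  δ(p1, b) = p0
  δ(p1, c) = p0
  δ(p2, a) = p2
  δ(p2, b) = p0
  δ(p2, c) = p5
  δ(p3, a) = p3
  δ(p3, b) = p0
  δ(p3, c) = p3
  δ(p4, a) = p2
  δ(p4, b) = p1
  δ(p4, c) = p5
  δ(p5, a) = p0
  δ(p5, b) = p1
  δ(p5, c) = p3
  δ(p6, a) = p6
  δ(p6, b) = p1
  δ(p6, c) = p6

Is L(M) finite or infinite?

infinite

State p0 is reachable from the start and can reach an accepting state, and it lies on the cycle p0 → p3 → p0.
Traversing that cycle any number of times yields accepted strings of unbounded length, so the language is infinite.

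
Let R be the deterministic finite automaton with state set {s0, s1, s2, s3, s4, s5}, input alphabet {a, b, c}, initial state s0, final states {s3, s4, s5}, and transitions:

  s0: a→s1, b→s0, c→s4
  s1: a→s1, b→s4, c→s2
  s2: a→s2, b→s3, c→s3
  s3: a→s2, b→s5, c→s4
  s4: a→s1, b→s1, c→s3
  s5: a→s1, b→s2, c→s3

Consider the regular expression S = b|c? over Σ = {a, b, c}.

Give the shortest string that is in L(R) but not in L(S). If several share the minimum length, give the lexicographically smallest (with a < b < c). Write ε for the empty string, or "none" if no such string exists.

ab

The string ab is accepted by R but not by S.
No shorter string lies in the difference, and ab is the lexicographically first length-2 string in L(R) \ L(S).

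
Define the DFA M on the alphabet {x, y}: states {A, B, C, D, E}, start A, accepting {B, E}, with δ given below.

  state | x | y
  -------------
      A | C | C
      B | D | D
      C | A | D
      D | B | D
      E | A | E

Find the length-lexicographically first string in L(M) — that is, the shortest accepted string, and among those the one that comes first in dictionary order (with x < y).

A breadth-first search from A reaches an accepting state first via the path A → C → D → B on input xyx.
No string of length < 3 is accepted (BFS exhausts all shorter strings without reaching an accepting state), and xyx is the lexicographically least accepting string of length 3.

xyx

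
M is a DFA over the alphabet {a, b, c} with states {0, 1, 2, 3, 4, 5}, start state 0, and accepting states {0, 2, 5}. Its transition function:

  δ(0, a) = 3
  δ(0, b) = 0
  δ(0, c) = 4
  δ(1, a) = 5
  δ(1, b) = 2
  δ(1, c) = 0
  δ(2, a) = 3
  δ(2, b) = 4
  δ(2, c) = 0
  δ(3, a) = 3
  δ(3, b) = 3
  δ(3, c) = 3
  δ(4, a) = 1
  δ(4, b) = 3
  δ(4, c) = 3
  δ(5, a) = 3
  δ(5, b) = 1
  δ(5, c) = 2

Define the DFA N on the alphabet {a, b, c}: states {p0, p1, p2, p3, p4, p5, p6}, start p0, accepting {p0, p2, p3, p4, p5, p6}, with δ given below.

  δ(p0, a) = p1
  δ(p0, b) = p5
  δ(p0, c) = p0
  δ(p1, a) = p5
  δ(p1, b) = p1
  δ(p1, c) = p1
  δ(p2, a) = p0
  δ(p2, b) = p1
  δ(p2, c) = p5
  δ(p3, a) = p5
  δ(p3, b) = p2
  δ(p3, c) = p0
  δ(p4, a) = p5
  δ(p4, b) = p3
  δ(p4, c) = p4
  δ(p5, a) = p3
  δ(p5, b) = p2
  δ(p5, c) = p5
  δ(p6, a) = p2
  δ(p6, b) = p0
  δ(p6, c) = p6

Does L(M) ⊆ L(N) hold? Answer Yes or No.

No

The string bbb is in L(M) but not in L(N).
So L(M) ⊄ L(N).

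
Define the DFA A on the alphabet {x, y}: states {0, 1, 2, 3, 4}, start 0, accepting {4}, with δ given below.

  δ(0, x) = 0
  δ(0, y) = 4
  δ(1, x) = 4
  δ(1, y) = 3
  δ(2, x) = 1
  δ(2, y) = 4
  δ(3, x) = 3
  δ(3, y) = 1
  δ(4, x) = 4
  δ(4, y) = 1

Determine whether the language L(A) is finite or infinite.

infinite

State 0 is reachable from the start and can reach an accepting state, and it lies on the cycle 0 → 0.
Traversing that cycle any number of times yields accepted strings of unbounded length, so the language is infinite.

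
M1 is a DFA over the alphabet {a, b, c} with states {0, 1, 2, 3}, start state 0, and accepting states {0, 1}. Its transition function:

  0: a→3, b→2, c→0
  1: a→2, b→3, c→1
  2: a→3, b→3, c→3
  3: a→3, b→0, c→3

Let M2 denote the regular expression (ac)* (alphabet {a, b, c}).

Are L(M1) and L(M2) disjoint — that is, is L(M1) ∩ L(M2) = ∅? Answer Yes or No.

The empty string ε is accepted by both M1 and M2.
Hence L(M1) ∩ L(M2) ≠ ∅.

No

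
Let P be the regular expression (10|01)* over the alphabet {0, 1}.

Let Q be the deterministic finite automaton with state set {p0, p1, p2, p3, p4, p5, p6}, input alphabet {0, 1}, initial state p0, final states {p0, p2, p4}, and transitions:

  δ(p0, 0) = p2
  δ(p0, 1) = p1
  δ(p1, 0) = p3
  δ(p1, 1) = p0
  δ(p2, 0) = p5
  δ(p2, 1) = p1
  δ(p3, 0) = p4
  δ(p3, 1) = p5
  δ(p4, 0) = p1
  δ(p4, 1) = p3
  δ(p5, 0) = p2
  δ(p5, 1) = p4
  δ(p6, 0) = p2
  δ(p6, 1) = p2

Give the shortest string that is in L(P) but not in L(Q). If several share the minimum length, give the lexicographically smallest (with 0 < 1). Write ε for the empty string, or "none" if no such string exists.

01

The string 01 is accepted by P but not by Q.
No shorter string lies in the difference, and 01 is the lexicographically first length-2 string in L(P) \ L(Q).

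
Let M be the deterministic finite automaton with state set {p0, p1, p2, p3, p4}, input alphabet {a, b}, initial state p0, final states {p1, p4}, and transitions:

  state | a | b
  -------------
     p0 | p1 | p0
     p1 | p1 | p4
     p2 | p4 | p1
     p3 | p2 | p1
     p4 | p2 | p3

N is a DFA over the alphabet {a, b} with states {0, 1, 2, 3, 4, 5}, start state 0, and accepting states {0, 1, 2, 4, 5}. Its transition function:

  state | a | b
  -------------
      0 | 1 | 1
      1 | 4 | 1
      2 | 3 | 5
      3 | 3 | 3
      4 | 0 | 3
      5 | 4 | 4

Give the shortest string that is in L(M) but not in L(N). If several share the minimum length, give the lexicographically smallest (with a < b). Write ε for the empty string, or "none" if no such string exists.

The string aab is accepted by M but not by N.
No shorter string lies in the difference, and aab is the lexicographically first length-3 string in L(M) \ L(N).

aab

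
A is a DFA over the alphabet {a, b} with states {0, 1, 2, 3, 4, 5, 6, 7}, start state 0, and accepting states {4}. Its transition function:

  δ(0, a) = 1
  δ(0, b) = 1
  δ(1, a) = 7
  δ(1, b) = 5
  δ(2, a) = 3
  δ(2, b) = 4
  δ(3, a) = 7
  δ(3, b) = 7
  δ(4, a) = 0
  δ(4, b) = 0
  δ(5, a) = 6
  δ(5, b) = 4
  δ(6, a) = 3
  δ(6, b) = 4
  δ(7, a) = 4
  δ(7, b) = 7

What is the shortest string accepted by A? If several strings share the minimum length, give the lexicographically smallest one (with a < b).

aaa

A breadth-first search from 0 reaches an accepting state first via the path 0 → 1 → 7 → 4 on input aaa.
No string of length < 3 is accepted (BFS exhausts all shorter strings without reaching an accepting state), and aaa is the lexicographically least accepting string of length 3.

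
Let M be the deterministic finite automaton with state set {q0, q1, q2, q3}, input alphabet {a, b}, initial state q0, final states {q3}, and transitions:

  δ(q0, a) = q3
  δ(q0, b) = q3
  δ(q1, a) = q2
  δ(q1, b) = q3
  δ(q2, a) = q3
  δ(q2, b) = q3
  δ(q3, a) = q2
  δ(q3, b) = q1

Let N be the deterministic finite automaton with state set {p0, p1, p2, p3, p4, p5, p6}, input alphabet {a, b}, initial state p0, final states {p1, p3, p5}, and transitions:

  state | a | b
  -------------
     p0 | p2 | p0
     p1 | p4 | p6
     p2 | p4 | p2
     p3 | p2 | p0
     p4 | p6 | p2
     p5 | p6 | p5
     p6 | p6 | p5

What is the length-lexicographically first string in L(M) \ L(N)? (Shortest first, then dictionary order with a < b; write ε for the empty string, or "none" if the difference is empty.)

The string a is accepted by M but not by N.
No shorter string lies in the difference, and a is the lexicographically first length-1 string in L(M) \ L(N).

a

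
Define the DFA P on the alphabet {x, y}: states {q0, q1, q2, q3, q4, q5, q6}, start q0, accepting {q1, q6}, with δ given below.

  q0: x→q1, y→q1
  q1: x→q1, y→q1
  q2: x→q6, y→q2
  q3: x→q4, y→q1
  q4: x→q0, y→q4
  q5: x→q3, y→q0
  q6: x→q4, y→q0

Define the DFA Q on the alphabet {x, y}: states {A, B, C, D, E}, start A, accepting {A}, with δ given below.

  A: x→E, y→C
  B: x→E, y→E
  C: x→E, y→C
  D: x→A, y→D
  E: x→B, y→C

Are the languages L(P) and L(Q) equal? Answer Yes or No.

No

The string x is accepted by P but rejected by Q.
So L(P) ≠ L(Q).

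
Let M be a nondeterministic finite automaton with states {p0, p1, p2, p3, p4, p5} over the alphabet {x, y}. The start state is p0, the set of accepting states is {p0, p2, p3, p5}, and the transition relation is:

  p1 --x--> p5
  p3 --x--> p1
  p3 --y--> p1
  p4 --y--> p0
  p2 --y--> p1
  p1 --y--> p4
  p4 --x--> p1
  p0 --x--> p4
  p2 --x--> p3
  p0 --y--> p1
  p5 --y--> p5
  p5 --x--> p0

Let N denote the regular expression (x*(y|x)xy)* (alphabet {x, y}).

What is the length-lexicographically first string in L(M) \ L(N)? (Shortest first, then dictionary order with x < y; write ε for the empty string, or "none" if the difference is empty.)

The string xy is accepted by M but not by N.
No shorter string lies in the difference, and xy is the lexicographically first length-2 string in L(M) \ L(N).

xy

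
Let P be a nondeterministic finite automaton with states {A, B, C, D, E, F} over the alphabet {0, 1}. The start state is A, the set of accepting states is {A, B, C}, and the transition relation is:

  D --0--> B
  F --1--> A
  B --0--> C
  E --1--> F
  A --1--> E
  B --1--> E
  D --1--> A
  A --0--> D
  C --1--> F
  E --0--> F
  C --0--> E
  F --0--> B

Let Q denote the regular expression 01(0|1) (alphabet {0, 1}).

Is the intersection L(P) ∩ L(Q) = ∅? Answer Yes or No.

Converting the expression Q to a DFA (subset construction, then merging equivalent states) gives the minimal DFA with states {q0, q1, q2, q3, q4}, start state q0, accepting states {q4} and transitions q0: 0→q1, 1→q2; q1: 0→q2, 1→q3; q2: 0→q2, 1→q2; q3: 0→q4, 1→q4; q4: 0→q2, 1→q2.
Exploring the product automaton P × Q from the start pair (A, q0), following both machines on each input symbol, reaches 11 state pairs: (A, q0), (D, q1), (E, q2), (B, q2), (A, q3), (F, q2), (C, q2), (D, q4), (E, q4), (A, q2), (D, q2).
P accepts in {A, B, C} and Q accepts in {q4}; no reachable pair has both components accepting, so no string drives both machines to acceptance simultaneously and L(P) ∩ L(Q) = ∅.
So no string is accepted by both, and the intersection is empty.

Yes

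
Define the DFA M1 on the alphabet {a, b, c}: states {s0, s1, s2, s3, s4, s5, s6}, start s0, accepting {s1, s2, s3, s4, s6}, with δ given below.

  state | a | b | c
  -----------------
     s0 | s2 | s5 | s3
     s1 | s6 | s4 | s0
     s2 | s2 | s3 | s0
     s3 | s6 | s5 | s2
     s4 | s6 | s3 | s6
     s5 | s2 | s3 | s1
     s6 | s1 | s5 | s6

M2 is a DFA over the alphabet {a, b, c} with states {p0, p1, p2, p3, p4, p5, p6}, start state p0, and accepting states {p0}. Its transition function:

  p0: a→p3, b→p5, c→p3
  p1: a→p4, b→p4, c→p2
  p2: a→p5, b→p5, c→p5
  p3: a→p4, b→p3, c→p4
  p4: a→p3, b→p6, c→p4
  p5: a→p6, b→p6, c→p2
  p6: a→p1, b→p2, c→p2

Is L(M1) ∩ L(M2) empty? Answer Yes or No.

Yes

Exploring the product automaton M1 × M2 from the start pair (s0, p0), following both machines on each input symbol, reaches 37 state pairs: (s0, p0), (s2, p3), (s5, p5), (s3, p3), (s2, p4), (s0, p4), (s2, p6), (s3, p6), (s1, p2), (s6, p4), (s5, p3), (s5, p6), (s3, p4), (s2, p1), (s3, p2), (s0, p2), (s6, p1), (s5, p2), (s2, p2), (s6, p5), (s4, p5), (s0, p5), (s1, p3), (s1, p4), (s6, p3), (s2, p5), (s3, p5), (s5, p4), (s6, p2), (s1, p5), (s1, p6), (s6, p6), (s4, p3), (s4, p6), (s4, p2), (s1, p1), (s4, p4).
M1 accepts in {s1, s2, s3, s4, s6} and M2 accepts in {p0}; no reachable pair has both components accepting, so no string drives both machines to acceptance simultaneously and L(M1) ∩ L(M2) = ∅.
So no string is accepted by both, and the intersection is empty.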